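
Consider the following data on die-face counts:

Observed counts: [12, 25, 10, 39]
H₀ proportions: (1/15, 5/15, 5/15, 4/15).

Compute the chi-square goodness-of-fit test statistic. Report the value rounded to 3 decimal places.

test statistic = 30.730

n = 86; E_i = n·p_i = [5.73, 28.67, 28.67, 22.93]
χ² = (12−5.73)²/5.73 + (25−28.67)²/28.67 + (10−28.67)²/28.67 + (39−22.93)²/22.93 = 30.7297
df = 3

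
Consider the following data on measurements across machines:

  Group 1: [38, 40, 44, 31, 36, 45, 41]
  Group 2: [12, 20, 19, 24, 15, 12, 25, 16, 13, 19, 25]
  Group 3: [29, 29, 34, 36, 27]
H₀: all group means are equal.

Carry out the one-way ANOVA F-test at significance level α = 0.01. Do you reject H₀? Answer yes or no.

reject H₀: yes

Group means [39.29, 18.18, 31.00], grand mean 27.391
SSB = Σnᵢ(x̄ᵢ−x̄)² = 1988.413; SSW = ΣΣ(x−x̄ᵢ)² = 447.065
MSB = 1988.413/2 = 994.2067; MSW = 447.065/20 = 22.3532
F = MSB/MSW = 44.4771
df = (2, 20)
p-value (upper-tail) = 0.00000
At α=0.01: p < α → reject H₀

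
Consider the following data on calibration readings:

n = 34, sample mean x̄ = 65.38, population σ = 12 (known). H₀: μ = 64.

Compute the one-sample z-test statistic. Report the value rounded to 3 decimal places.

test statistic = 0.671

SE = σ/√n = 12/√34 = 2.0580
z = (x̄−μ₀)/SE = (65.38−64)/2.0580 = 0.6706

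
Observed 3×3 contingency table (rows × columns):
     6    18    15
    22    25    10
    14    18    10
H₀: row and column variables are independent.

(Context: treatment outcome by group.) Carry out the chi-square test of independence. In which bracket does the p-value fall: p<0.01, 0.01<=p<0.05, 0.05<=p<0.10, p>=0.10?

Row totals [39, 57, 42], col totals [42, 61, 35], n=138
χ² = (6−11.87)²/11.87 + (18−17.24)²/17.24 + (15−9.89)²/9.89 + (22−17.35)²/17.35 + (25−25.20)²/25.20 + (10−14.46)²/14.46 + (14−12.78)²/12.78 + (18−18.57)²/18.57 + (10−10.65)²/10.65 = 8.3707
df = 4
p-value (upper-tail) = 0.07891
→ bracket: 0.05<=p<0.10

p-value bracket: 0.05<=p<0.10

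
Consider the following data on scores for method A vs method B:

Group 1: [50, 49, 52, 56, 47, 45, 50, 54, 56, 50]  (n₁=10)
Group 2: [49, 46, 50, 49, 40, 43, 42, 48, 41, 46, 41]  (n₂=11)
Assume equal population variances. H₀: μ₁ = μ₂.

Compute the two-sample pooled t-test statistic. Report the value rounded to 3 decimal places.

x̄₁=50.900, s₁=3.635, n₁=10
x̄₂=45.000, s₂=3.715, n₂=11
s_p² = [9·3.635² + 10·3.715²]/19 = 13.5211
SE = √(s_p²·(1/10+1/11)) = 1.6066
t = (50.900−45.000)/1.6066 = 3.6723
df = 19

test statistic = 3.672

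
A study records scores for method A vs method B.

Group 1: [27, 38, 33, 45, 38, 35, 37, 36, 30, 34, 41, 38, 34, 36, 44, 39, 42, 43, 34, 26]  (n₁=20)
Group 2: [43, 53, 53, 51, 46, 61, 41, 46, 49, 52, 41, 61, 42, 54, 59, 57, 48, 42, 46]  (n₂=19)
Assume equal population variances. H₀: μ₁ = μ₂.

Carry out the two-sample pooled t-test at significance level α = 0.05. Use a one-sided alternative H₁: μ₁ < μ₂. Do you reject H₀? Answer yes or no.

x̄₁=36.500, s₁=5.186, n₁=20
x̄₂=49.737, s₂=6.674, n₂=19
s_p² = [19·5.186² + 18·6.674²]/37 = 35.4780
SE = √(s_p²·(1/20+1/19)) = 1.9082
t = (36.500−49.737)/1.9082 = -6.9369
df = 37
p-value (one-sided, H₁ less) = 0.00000
At α=0.05: p < α → reject H₀

reject H₀: yes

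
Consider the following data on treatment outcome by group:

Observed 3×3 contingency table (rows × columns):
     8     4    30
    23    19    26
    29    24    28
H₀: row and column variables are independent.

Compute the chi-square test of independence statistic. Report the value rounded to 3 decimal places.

test statistic = 17.025

Row totals [42, 68, 81], col totals [60, 47, 84], n=191
χ² = (8−13.19)²/13.19 + (4−10.34)²/10.34 + (30−18.47)²/18.47 + (23−21.36)²/21.36 + (19−16.73)²/16.73 + (26−29.91)²/29.91 + (29−25.45)²/25.45 + (24−19.93)²/19.93 + (28−35.62)²/35.62 = 17.0246
df = 4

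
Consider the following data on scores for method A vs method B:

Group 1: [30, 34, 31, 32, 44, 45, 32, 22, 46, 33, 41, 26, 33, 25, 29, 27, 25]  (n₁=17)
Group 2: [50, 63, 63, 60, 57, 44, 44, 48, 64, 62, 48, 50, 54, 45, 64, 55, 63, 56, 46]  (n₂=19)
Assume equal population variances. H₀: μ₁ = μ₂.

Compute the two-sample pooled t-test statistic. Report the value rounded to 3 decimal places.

test statistic = -8.854

x̄₁=32.647, s₁=7.339, n₁=17
x̄₂=54.526, s₂=7.456, n₂=19
s_p² = [16·7.339² + 18·7.456²]/34 = 54.7829
SE = √(s_p²·(1/17+1/19)) = 2.4710
t = (32.647−54.526)/2.4710 = -8.8544
df = 34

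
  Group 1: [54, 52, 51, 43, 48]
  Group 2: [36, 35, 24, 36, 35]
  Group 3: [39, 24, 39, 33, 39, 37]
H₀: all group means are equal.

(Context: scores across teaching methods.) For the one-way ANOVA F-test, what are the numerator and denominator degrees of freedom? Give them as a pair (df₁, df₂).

k = 3 groups, N = 16 total
df = (k−1, N−k) = (3−1, 16−3) = (2, 13)

degrees of freedom = [2, 13]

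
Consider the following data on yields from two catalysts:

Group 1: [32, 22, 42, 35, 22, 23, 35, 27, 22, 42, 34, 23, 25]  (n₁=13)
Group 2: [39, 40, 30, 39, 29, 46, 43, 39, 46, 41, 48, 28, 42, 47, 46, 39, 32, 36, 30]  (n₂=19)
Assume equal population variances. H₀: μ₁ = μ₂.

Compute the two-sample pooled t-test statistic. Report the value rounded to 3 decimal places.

x̄₁=29.538, s₁=7.523, n₁=13
x̄₂=38.947, s₂=6.510, n₂=19
s_p² = [12·7.523² + 18·6.510²]/30 = 48.0726
SE = √(s_p²·(1/13+1/19)) = 2.4956
t = (29.538−38.947)/2.4956 = -3.7702
df = 30

test statistic = -3.770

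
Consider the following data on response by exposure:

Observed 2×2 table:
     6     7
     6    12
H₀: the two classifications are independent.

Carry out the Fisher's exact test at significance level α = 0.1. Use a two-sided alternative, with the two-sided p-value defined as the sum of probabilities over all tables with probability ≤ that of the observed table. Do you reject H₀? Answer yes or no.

Margins: r₁=13, r₂=18, c₁=12, c₂=19, n=31
p_obs = C(13,6)·C(18,6)/C(31,12); sum pmf over tables with pmf ≤ p_obs
p-value (two-sided) = 0.70977
At α=0.1: p ≥ α → fail to reject H₀

reject H₀: no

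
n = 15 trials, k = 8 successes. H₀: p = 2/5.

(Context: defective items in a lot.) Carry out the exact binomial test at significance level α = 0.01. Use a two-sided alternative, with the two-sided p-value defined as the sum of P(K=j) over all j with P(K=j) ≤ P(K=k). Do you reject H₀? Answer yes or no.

Exact binomial: n=15, k=8, p₀=2/5=0.4000
P(X=j) = C(n,j)·p₀^j·(1−p₀)^(n−j); p = Σ P(X=j) over j with P(X=j) ≤ P(X=8)
p-value (two-sided) = 0.30361
At α=0.01: p ≥ α → fail to reject H₀

reject H₀: no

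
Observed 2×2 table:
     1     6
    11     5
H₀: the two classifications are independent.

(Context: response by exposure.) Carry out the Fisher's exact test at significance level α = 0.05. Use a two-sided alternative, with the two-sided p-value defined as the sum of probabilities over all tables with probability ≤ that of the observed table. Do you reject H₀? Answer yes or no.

reject H₀: yes

Margins: r₁=7, r₂=16, c₁=12, c₂=11, n=23
p_obs = C(7,1)·C(16,11)/C(23,12); sum pmf over tables with pmf ≤ p_obs
p-value (two-sided) = 0.02719
At α=0.05: p < α → reject H₀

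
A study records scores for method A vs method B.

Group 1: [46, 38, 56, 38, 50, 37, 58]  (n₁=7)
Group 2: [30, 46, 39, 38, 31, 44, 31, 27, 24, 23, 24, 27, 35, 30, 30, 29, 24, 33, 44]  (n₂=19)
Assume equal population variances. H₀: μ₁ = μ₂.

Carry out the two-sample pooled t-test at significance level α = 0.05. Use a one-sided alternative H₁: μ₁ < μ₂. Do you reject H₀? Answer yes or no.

reject H₀: no

x̄₁=46.143, s₁=8.840, n₁=7
x̄₂=32.053, s₂=7.168, n₂=19
s_p² = [6·8.840² + 18·7.168²]/24 = 58.0752
SE = √(s_p²·(1/7+1/19)) = 3.3694
t = (46.143−32.053)/3.3694 = 4.1818
df = 24
p-value (one-sided, H₁ less) = 0.99983
At α=0.05: p ≥ α → fail to reject H₀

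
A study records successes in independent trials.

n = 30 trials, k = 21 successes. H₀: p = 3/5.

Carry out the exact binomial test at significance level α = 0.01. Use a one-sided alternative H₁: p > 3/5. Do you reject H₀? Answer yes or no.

reject H₀: no

Exact binomial: n=30, k=21, p₀=3/5=0.6000
P(X≥21) from Σ C(n,i)·p₀^i·(1−p₀)^(n−i)
p-value (one-sided, H₁ greater) = 0.17629
At α=0.01: p ≥ α → fail to reject H₀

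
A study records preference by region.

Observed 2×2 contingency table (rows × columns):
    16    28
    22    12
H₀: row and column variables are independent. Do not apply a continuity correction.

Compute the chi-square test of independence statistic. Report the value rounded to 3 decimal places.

Row totals [44, 34], col totals [38, 40], n=78
χ² = (16−21.44)²/21.44 + (28−22.56)²/22.56 + (22−16.56)²/16.56 + (12−17.44)²/17.44 = 6.1667
df = 1

test statistic = 6.167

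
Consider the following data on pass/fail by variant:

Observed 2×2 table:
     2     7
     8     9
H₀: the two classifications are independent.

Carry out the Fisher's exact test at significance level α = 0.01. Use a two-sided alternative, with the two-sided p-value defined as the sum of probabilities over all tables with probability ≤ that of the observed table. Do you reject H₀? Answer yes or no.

Margins: r₁=9, r₂=17, c₁=10, c₂=16, n=26
p_obs = C(9,2)·C(17,8)/C(26,10); sum pmf over tables with pmf ≤ p_obs
p-value (two-sided) = 0.39888
At α=0.01: p ≥ α → fail to reject H₀

reject H₀: no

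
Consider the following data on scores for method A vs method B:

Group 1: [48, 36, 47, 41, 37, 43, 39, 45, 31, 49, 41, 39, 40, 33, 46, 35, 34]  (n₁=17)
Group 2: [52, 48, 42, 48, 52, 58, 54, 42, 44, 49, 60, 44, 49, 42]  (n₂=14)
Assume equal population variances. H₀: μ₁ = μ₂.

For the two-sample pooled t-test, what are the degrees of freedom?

df = n₁ + n₂ − 2 = 17 + 14 − 2 = 29

degrees of freedom = 29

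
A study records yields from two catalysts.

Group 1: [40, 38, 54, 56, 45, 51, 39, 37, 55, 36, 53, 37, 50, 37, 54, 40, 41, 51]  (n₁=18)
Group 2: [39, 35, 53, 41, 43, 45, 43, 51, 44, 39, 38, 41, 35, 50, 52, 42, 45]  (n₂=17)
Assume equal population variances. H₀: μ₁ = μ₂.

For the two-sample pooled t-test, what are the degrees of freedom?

degrees of freedom = 33

df = n₁ + n₂ − 2 = 18 + 17 − 2 = 33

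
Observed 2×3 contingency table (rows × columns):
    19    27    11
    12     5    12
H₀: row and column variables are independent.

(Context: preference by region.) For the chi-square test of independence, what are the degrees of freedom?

degrees of freedom = 2

df = (r−1)(c−1) = (2−1)·(3−1) = 2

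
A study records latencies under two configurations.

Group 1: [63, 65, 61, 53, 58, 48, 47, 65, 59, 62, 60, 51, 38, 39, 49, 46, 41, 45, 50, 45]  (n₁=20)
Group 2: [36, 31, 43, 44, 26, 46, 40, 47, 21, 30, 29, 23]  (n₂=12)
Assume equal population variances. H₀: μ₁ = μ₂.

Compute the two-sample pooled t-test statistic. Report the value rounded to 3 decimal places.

x̄₁=52.250, s₁=8.777, n₁=20
x̄₂=34.667, s₂=9.208, n₂=12
s_p² = [19·8.777² + 11·9.208²]/30 = 79.8806
SE = √(s_p²·(1/20+1/12)) = 3.2635
t = (52.250−34.667)/3.2635 = 5.3878
df = 30

test statistic = 5.388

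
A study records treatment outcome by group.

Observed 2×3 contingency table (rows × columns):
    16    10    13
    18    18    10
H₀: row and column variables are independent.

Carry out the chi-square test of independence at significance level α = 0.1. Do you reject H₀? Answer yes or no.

Row totals [39, 46], col totals [34, 28, 23], n=85
χ² = (16−15.60)²/15.60 + (10−12.85)²/12.85 + (13−10.55)²/10.55 + (18−18.40)²/18.40 + (18−15.15)²/15.15 + (10−12.45)²/12.45 = 2.2333
df = 2
p-value (upper-tail) = 0.32737
At α=0.1: p ≥ α → fail to reject H₀

reject H₀: no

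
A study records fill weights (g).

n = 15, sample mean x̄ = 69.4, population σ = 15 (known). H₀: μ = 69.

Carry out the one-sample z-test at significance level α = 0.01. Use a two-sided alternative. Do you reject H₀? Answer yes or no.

SE = σ/√n = 15/√15 = 3.8730
z = (x̄−μ₀)/SE = (69.4−69)/3.8730 = 0.1033
p-value (two-sided) = 0.91774
At α=0.01: p ≥ α → fail to reject H₀

reject H₀: no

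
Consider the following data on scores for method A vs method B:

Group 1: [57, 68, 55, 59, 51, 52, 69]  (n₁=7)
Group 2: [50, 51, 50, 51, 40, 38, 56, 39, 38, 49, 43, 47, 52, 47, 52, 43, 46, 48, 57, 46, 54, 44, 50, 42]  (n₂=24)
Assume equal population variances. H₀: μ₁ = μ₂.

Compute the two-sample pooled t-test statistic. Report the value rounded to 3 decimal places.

test statistic = 4.563

x̄₁=58.714, s₁=7.228, n₁=7
x̄₂=47.208, s₂=5.461, n₂=24
s_p² = [6·7.228² + 23·5.461²]/29 = 34.4616
SE = √(s_p²·(1/7+1/24)) = 2.5217
t = (58.714−47.208)/2.5217 = 4.5628
df = 29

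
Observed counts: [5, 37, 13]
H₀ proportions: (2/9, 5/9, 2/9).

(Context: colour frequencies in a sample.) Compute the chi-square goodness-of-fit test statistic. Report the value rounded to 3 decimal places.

n = 55; E_i = n·p_i = [12.22, 30.56, 12.22]
χ² = (5−12.22)²/12.22 + (37−30.56)²/30.56 + (13−12.22)²/12.22 = 5.6764
df = 2

test statistic = 5.676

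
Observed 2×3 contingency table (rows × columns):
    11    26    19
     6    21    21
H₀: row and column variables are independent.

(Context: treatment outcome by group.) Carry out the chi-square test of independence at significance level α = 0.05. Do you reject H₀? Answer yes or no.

reject H₀: no

Row totals [56, 48], col totals [17, 47, 40], n=104
χ² = (11−9.15)²/9.15 + (26−25.31)²/25.31 + (19−21.54)²/21.54 + (6−7.85)²/7.85 + (21−21.69)²/21.69 + (21−18.46)²/18.46 = 1.4960
df = 2
p-value (upper-tail) = 0.47332
At α=0.05: p ≥ α → fail to reject H₀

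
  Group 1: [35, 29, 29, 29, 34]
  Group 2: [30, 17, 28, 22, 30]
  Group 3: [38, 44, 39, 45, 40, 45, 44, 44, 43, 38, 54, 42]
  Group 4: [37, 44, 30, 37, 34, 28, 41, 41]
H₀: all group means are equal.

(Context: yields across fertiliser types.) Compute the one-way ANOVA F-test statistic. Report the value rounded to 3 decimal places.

Group means [31.20, 25.40, 43.00, 36.50], grand mean 36.367
SSB = Σnᵢ(x̄ᵢ−x̄)² = 1262.967; SSW = ΣΣ(x−x̄ᵢ)² = 594.000
MSB = 1262.967/3 = 420.9889; MSW = 594.000/26 = 22.8462
F = MSB/MSW = 18.4271
df = (3, 26)

test statistic = 18.427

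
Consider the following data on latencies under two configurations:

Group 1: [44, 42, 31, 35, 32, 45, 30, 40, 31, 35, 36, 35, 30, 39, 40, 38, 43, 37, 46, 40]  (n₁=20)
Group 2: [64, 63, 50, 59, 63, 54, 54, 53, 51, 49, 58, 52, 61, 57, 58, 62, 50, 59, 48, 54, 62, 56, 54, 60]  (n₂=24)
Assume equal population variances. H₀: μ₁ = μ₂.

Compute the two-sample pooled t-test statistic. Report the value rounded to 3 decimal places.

test statistic = -12.495

x̄₁=37.450, s₁=5.083, n₁=20
x̄₂=56.292, s₂=4.894, n₂=24
s_p² = [19·5.083² + 23·4.894²]/42 = 24.8073
SE = √(s_p²·(1/20+1/24)) = 1.5080
t = (37.450−56.292)/1.5080 = -12.4946
df = 42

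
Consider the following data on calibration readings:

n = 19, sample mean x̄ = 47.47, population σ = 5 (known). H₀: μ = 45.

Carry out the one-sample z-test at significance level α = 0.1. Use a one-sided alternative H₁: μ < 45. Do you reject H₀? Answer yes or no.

SE = σ/√n = 5/√19 = 1.1471
z = (x̄−μ₀)/SE = (47.47−45)/1.1471 = 2.1533
p-value (one-sided, H₁ less) = 0.98435
At α=0.1: p ≥ α → fail to reject H₀

reject H₀: no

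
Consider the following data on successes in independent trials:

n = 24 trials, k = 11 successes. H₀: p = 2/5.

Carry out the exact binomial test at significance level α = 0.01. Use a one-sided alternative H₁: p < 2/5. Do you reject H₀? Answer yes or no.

Exact binomial: n=24, k=11, p₀=2/5=0.4000
P(X≤11) from Σ C(n,i)·p₀^i·(1−p₀)^(n−i)
p-value (one-sided, H₁ less) = 0.78698
At α=0.01: p ≥ α → fail to reject H₀

reject H₀: no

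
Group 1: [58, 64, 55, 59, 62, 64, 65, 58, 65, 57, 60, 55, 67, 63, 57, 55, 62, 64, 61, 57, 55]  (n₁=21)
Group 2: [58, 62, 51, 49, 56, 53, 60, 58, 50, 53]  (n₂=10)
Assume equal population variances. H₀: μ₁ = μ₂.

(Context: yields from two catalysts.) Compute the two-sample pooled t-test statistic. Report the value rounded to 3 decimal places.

test statistic = 3.295

x̄₁=60.143, s₁=3.877, n₁=21
x̄₂=55.000, s₂=4.447, n₂=10
s_p² = [20·3.877² + 9·4.447²]/29 = 16.5025
SE = √(s_p²·(1/21+1/10)) = 1.5608
t = (60.143−55.000)/1.5608 = 3.2950
df = 29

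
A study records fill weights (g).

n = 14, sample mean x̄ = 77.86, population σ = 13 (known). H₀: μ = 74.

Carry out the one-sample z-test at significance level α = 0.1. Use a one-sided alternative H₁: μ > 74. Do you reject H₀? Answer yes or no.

reject H₀: no

SE = σ/√n = 13/√14 = 3.4744
z = (x̄−μ₀)/SE = (77.86−74)/3.4744 = 1.1110
p-value (one-sided, H₁ greater) = 0.13329
At α=0.1: p ≥ α → fail to reject H₀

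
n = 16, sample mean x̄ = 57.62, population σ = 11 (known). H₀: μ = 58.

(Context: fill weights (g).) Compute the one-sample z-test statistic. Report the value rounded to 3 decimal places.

SE = σ/√n = 11/√16 = 2.7500
z = (x̄−μ₀)/SE = (57.62−58)/2.7500 = -0.1382

test statistic = -0.138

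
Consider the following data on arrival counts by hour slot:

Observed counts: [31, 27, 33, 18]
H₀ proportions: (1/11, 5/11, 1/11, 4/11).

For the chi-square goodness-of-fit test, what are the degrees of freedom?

degrees of freedom = 3

df = k − 1 = 4 − 1 = 3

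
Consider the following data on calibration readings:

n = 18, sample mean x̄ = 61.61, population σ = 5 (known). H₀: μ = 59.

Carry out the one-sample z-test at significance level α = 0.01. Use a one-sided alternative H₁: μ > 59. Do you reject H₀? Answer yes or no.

SE = σ/√n = 5/√18 = 1.1785
z = (x̄−μ₀)/SE = (61.61−59)/1.1785 = 2.2147
p-value (one-sided, H₁ greater) = 0.01339
At α=0.01: p ≥ α → fail to reject H₀

reject H₀: no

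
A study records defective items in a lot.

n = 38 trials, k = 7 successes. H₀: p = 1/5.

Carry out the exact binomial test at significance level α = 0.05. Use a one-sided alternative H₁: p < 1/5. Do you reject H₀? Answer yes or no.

reject H₀: no

Exact binomial: n=38, k=7, p₀=1/5=0.2000
P(X≤7) from Σ C(n,i)·p₀^i·(1−p₀)^(n−i)
p-value (one-sided, H₁ less) = 0.50034
At α=0.05: p ≥ α → fail to reject H₀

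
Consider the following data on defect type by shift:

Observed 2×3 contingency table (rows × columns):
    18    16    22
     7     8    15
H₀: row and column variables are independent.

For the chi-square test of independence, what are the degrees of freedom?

degrees of freedom = 2

df = (r−1)(c−1) = (2−1)·(3−1) = 2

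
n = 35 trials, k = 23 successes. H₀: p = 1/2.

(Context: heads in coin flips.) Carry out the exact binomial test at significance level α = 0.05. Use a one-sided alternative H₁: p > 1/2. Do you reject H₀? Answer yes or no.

Exact binomial: n=35, k=23, p₀=1/2=0.5000
P(X≥23) from Σ C(n,i)·p₀^i·(1−p₀)^(n−i)
p-value (one-sided, H₁ greater) = 0.04477
At α=0.05: p < α → reject H₀

reject H₀: yes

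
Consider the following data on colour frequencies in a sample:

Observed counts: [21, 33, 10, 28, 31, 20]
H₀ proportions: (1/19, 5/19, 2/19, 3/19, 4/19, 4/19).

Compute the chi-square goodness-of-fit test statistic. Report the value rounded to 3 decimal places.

n = 143; E_i = n·p_i = [7.53, 37.63, 15.05, 22.58, 30.11, 30.11]
χ² = (21−7.53)²/7.53 + (33−37.63)²/37.63 + (10−15.05)²/15.05 + (28−22.58)²/22.58 + (31−30.11)²/30.11 + (20−30.11)²/30.11 = 31.1069
df = 5

test statistic = 31.107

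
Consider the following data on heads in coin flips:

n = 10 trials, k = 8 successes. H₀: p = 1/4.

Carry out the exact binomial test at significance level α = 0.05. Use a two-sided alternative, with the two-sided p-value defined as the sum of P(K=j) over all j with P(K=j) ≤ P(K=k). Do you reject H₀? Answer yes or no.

reject H₀: yes

Exact binomial: n=10, k=8, p₀=1/4=0.2500
P(X=j) = C(n,j)·p₀^j·(1−p₀)^(n−j); p = Σ P(X=j) over j with P(X=j) ≤ P(X=8)
p-value (two-sided) = 0.00042
At α=0.05: p < α → reject H₀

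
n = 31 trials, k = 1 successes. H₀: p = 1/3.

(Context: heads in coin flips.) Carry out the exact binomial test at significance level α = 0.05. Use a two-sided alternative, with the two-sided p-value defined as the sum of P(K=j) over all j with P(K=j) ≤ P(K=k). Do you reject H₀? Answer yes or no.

Exact binomial: n=31, k=1, p₀=1/3=0.3333
P(X=j) = C(n,j)·p₀^j·(1−p₀)^(n−j); p = Σ P(X=j) over j with P(X=j) ≤ P(X=1)
p-value (two-sided) = 0.00008
At α=0.05: p < α → reject H₀

reject H₀: yes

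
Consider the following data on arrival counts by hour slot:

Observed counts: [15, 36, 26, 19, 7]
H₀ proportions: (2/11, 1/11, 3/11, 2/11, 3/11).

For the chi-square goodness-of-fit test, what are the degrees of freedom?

df = k − 1 = 5 − 1 = 4

degrees of freedom = 4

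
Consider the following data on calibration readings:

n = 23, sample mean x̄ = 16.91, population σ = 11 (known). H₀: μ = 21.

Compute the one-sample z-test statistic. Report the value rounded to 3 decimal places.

test statistic = -1.783

SE = σ/√n = 11/√23 = 2.2937
z = (x̄−μ₀)/SE = (16.91−21)/2.2937 = -1.7832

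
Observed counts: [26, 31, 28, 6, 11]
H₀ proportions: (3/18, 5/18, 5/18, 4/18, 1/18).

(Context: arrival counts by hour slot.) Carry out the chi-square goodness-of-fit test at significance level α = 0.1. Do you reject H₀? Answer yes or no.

reject H₀: yes

n = 102; E_i = n·p_i = [17.00, 28.33, 28.33, 22.67, 5.67]
χ² = (26−17.00)²/17.00 + (31−28.33)²/28.33 + (28−28.33)²/28.33 + (6−22.67)²/22.67 + (11−5.67)²/5.67 = 22.2941
df = 4
p-value (upper-tail) = 0.00018
At α=0.1: p < α → reject H₀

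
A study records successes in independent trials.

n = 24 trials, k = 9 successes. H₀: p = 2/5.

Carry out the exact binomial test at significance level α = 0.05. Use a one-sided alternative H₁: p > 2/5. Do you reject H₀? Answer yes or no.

Exact binomial: n=24, k=9, p₀=2/5=0.4000
P(X≥9) from Σ C(n,i)·p₀^i·(1−p₀)^(n−i)
p-value (one-sided, H₁ greater) = 0.67208
At α=0.05: p ≥ α → fail to reject H₀

reject H₀: no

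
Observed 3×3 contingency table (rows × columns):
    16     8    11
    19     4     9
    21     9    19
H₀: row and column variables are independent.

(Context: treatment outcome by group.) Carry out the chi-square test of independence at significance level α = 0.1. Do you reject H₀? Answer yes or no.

reject H₀: no

Row totals [35, 32, 49], col totals [56, 21, 39], n=116
χ² = (16−16.90)²/16.90 + (8−6.34)²/6.34 + (11−11.77)²/11.77 + (19−15.45)²/15.45 + (4−5.79)²/5.79 + (9−10.76)²/10.76 + (21−23.66)²/23.66 + (9−8.87)²/8.87 + (19−16.47)²/16.47 = 2.8807
df = 4
p-value (upper-tail) = 0.57798
At α=0.1: p ≥ α → fail to reject H₀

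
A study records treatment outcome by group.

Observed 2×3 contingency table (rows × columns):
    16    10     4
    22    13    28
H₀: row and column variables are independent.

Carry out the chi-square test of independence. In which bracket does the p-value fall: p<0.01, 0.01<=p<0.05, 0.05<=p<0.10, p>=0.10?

Row totals [30, 63], col totals [38, 23, 32], n=93
χ² = (16−12.26)²/12.26 + (10−7.42)²/7.42 + (4−10.32)²/10.32 + (22−25.74)²/25.74 + (13−15.58)²/15.58 + (28−21.68)²/21.68 = 8.7279
df = 2
p-value (upper-tail) = 0.01273
→ bracket: 0.01<=p<0.05

p-value bracket: 0.01<=p<0.05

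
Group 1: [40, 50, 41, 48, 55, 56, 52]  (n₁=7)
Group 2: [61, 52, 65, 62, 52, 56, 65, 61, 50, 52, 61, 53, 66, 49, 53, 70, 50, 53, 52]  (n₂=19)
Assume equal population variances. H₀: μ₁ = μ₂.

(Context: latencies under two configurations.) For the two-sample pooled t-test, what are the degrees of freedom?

degrees of freedom = 24

df = n₁ + n₂ − 2 = 7 + 19 − 2 = 24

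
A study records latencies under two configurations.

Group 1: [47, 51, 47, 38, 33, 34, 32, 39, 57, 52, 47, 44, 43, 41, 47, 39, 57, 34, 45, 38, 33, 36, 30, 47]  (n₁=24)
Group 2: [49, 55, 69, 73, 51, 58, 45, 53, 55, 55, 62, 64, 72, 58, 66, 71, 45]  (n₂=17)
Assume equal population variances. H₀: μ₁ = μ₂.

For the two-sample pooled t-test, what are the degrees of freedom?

degrees of freedom = 39

df = n₁ + n₂ − 2 = 24 + 17 − 2 = 39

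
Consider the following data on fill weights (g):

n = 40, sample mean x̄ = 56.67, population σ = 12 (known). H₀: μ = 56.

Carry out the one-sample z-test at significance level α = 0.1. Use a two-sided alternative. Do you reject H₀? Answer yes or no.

reject H₀: no

SE = σ/√n = 12/√40 = 1.8974
z = (x̄−μ₀)/SE = (56.67−56)/1.8974 = 0.3531
p-value (two-sided) = 0.72400
At α=0.1: p ≥ α → fail to reject H₀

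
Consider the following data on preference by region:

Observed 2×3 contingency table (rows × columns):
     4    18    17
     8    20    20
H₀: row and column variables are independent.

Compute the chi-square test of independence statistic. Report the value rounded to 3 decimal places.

Row totals [39, 48], col totals [12, 38, 37], n=87
χ² = (4−5.38)²/5.38 + (18−17.03)²/17.03 + (17−16.59)²/16.59 + (8−6.62)²/6.62 + (20−20.97)²/20.97 + (20−20.41)²/20.41 = 0.7589
df = 2

test statistic = 0.759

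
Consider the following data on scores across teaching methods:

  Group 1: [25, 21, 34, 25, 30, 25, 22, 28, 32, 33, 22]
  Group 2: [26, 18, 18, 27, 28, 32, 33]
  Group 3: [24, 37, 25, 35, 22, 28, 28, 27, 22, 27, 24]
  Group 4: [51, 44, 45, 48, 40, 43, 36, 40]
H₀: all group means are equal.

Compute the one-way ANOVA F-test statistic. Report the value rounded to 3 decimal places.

Group means [27.00, 26.00, 27.18, 43.38], grand mean 30.405
SSB = Σnᵢ(x̄ᵢ−x̄)² = 1723.408; SSW = ΣΣ(x−x̄ᵢ)² = 833.511
MSB = 1723.408/3 = 574.4692; MSW = 833.511/33 = 25.2579
F = MSB/MSW = 22.7441
df = (3, 33)

test statistic = 22.744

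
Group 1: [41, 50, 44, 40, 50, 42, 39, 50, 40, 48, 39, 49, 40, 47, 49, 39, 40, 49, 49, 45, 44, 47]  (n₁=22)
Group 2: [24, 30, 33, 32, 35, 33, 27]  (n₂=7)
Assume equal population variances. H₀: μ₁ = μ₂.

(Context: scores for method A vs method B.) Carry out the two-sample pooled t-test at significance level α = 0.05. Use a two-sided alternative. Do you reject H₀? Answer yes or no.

reject H₀: yes

x̄₁=44.591, s₁=4.295, n₁=22
x̄₂=30.571, s₂=3.867, n₂=7
s_p² = [21·4.295² + 6·3.867²]/27 = 17.6679
SE = √(s_p²·(1/22+1/7)) = 1.8240
t = (44.591−30.571)/1.8240 = 7.6860
df = 27
p-value (two-sided) = 0.00000
At α=0.05: p < α → reject H₀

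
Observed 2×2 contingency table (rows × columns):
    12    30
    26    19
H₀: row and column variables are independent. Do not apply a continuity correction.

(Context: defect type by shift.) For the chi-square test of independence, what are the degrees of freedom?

degrees of freedom = 1

df = (r−1)(c−1) = (2−1)·(2−1) = 1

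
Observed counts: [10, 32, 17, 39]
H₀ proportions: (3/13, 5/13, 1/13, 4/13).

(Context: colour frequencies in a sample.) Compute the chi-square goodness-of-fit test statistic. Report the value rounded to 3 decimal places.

n = 98; E_i = n·p_i = [22.62, 37.69, 7.54, 30.15]
χ² = (10−22.62)²/22.62 + (32−37.69)²/37.69 + (17−7.54)²/7.54 + (39−30.15)²/30.15 = 22.3672
df = 3

test statistic = 22.367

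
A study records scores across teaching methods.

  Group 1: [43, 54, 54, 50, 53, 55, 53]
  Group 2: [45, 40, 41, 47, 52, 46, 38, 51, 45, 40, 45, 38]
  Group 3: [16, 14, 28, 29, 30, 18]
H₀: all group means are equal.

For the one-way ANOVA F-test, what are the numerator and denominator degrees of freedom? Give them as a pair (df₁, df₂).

k = 3 groups, N = 25 total
df = (k−1, N−k) = (3−1, 25−3) = (2, 22)

degrees of freedom = [2, 22]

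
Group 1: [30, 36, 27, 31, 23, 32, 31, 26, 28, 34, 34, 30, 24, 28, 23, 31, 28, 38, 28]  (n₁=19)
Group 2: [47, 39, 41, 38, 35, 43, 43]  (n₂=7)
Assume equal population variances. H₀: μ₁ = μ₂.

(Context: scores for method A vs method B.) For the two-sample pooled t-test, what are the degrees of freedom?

degrees of freedom = 24

df = n₁ + n₂ − 2 = 19 + 7 − 2 = 24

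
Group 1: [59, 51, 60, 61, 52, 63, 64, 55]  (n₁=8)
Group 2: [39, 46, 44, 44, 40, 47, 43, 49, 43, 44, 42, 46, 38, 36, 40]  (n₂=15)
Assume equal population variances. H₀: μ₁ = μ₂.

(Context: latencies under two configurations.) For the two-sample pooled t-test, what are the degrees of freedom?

df = n₁ + n₂ − 2 = 8 + 15 − 2 = 21

degrees of freedom = 21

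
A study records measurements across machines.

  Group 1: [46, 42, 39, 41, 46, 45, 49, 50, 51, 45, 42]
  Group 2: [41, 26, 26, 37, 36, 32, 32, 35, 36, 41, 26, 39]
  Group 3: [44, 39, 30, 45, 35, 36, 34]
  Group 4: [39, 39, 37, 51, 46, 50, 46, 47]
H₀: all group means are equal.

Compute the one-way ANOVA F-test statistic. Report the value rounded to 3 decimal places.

test statistic = 12.067

Group means [45.09, 33.92, 37.57, 44.38], grand mean 40.026
SSB = Σnᵢ(x̄ᵢ−x̄)² = 923.559; SSW = ΣΣ(x−x̄ᵢ)² = 867.415
MSB = 923.559/3 = 307.8529; MSW = 867.415/34 = 25.5122
F = MSB/MSW = 12.0669
df = (3, 34)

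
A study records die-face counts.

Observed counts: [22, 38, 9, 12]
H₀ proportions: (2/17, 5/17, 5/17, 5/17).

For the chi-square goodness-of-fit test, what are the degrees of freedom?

degrees of freedom = 3

df = k − 1 = 4 − 1 = 3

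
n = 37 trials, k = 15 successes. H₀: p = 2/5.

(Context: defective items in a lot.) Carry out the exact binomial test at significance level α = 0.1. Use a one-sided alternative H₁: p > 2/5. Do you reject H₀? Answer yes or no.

reject H₀: no

Exact binomial: n=37, k=15, p₀=2/5=0.4000
P(X≥15) from Σ C(n,i)·p₀^i·(1−p₀)^(n−i)
p-value (one-sided, H₁ greater) = 0.53554
At α=0.1: p ≥ α → fail to reject H₀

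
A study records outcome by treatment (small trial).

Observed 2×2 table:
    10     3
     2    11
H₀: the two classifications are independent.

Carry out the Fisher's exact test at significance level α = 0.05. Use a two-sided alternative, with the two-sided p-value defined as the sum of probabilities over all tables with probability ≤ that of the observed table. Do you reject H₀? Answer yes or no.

reject H₀: yes

Margins: r₁=13, r₂=13, c₁=12, c₂=14, n=26
p_obs = C(13,10)·C(13,2)/C(26,12); sum pmf over tables with pmf ≤ p_obs
p-value (two-sided) = 0.00483
At α=0.05: p < α → reject H₀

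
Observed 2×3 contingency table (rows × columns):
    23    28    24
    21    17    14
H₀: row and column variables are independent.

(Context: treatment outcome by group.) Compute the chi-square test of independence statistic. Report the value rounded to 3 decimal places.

Row totals [75, 52], col totals [44, 45, 38], n=127
χ² = (23−25.98)²/25.98 + (28−26.57)²/26.57 + (24−22.44)²/22.44 + (21−18.02)²/18.02 + (17−18.43)²/18.43 + (14−15.56)²/15.56 = 1.2883
df = 2

test statistic = 1.288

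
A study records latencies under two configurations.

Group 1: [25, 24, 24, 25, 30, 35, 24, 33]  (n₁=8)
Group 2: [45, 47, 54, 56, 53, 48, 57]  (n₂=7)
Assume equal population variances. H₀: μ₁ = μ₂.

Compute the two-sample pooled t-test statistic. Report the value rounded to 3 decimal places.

test statistic = -10.039

x̄₁=27.500, s₁=4.504, n₁=8
x̄₂=51.429, s₂=4.721, n₂=7
s_p² = [7·4.504² + 6·4.721²]/13 = 21.2088
SE = √(s_p²·(1/8+1/7)) = 2.3835
t = (27.500−51.429)/2.3835 = -10.0394
df = 13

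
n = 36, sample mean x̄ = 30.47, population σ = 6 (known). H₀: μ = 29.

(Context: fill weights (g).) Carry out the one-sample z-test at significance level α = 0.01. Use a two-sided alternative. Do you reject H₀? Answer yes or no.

reject H₀: no

SE = σ/√n = 6/√36 = 1.0000
z = (x̄−μ₀)/SE = (30.47−29)/1.0000 = 1.4700
p-value (two-sided) = 0.14156
At α=0.01: p ≥ α → fail to reject H₀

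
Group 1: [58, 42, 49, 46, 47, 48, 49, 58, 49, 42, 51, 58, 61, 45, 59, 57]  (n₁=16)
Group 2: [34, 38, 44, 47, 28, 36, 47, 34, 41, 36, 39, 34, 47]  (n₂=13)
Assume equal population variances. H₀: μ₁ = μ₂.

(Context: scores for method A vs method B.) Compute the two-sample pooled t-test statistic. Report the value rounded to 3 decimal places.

test statistic = 5.320

x̄₁=51.188, s₁=6.358, n₁=16
x̄₂=38.846, s₂=6.026, n₂=13
s_p² = [15·6.358² + 12·6.026²]/27 = 38.5974
SE = √(s_p²·(1/16+1/13)) = 2.3198
t = (51.188−38.846)/2.3198 = 5.3201
df = 27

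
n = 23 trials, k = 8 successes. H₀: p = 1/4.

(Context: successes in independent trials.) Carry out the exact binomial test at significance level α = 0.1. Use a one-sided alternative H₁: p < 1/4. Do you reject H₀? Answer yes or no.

reject H₀: no

Exact binomial: n=23, k=8, p₀=1/4=0.2500
P(X≤8) from Σ C(n,i)·p₀^i·(1−p₀)^(n−i)
p-value (one-sided, H₁ less) = 0.90368
At α=0.1: p ≥ α → fail to reject H₀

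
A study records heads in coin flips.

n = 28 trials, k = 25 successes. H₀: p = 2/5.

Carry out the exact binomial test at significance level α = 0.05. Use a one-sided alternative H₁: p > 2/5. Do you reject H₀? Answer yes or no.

Exact binomial: n=28, k=25, p₀=2/5=0.4000
P(X≥25) from Σ C(n,i)·p₀^i·(1−p₀)^(n−i)
p-value (one-sided, H₁ greater) = 0.00000
At α=0.05: p < α → reject H₀

reject H₀: yes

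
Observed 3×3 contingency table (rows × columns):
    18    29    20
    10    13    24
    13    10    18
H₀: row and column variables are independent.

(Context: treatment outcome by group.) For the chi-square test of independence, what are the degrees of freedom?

degrees of freedom = 4

df = (r−1)(c−1) = (3−1)·(3−1) = 4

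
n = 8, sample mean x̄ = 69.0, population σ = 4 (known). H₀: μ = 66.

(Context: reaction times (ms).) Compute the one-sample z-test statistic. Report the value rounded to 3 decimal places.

test statistic = 2.121

SE = σ/√n = 4/√8 = 1.4142
z = (x̄−μ₀)/SE = (69.0−66)/1.4142 = 2.1213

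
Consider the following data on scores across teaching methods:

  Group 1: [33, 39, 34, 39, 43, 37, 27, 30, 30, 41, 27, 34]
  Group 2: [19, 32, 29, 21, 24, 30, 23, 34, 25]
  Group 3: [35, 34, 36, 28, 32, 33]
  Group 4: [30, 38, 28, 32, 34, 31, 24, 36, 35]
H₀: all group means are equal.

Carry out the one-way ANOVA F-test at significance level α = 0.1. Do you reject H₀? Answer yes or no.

Group means [34.50, 26.33, 33.00, 32.00], grand mean 31.583
SSB = Σnᵢ(x̄ᵢ−x̄)² = 363.750; SSW = ΣΣ(x−x̄ᵢ)² = 719.000
MSB = 363.750/3 = 121.2500; MSW = 719.000/32 = 22.4688
F = MSB/MSW = 5.3964
df = (3, 32)
p-value (upper-tail) = 0.00404
At α=0.1: p < α → reject H₀

reject H₀: yes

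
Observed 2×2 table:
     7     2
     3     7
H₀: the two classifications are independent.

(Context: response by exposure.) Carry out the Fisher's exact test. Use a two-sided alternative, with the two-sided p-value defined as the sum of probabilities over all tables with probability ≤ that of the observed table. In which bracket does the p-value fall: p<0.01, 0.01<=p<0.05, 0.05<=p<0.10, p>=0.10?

p-value bracket: 0.05<=p<0.10

Margins: r₁=9, r₂=10, c₁=10, c₂=9, n=19
p_obs = C(9,7)·C(10,3)/C(19,10); sum pmf over tables with pmf ≤ p_obs
p-value (two-sided) = 0.06978
→ bracket: 0.05<=p<0.10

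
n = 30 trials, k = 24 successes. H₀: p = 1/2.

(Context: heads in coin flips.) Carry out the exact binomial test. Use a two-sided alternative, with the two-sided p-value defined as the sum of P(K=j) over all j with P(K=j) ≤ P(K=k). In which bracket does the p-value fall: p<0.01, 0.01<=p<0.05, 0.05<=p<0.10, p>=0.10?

Exact binomial: n=30, k=24, p₀=1/2=0.5000
P(X=j) = C(n,j)·p₀^j·(1−p₀)^(n−j); p = Σ P(X=j) over j with P(X=j) ≤ P(X=24)
p-value (two-sided) = 0.00143
→ bracket: p<0.01

p-value bracket: p<0.01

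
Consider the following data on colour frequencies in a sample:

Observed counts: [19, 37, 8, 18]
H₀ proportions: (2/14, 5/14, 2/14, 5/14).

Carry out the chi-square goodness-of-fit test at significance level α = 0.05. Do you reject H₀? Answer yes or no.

reject H₀: yes

n = 82; E_i = n·p_i = [11.71, 29.29, 11.71, 29.29]
χ² = (19−11.71)²/11.71 + (37−29.29)²/29.29 + (8−11.71)²/11.71 + (18−29.29)²/29.29 = 12.0902
df = 3
p-value (upper-tail) = 0.00708
At α=0.05: p < α → reject H₀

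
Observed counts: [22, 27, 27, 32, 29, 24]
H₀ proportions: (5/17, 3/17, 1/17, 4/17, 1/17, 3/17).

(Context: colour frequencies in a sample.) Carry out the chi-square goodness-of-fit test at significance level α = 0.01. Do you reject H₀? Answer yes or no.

n = 161; E_i = n·p_i = [47.35, 28.41, 9.47, 37.88, 9.47, 28.41]
χ² = (22−47.35)²/47.35 + (27−28.41)²/28.41 + (27−9.47)²/9.47 + (32−37.88)²/37.88 + (29−9.47)²/9.47 + (24−28.41)²/28.41 = 87.9602
df = 5
p-value (upper-tail) = 0.00000
At α=0.01: p < α → reject H₀

reject H₀: yes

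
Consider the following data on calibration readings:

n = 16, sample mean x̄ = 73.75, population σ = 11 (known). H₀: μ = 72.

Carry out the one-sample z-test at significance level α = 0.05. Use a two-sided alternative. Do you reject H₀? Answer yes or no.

reject H₀: no

SE = σ/√n = 11/√16 = 2.7500
z = (x̄−μ₀)/SE = (73.75−72)/2.7500 = 0.6364
p-value (two-sided) = 0.52454
At α=0.05: p ≥ α → fail to reject H₀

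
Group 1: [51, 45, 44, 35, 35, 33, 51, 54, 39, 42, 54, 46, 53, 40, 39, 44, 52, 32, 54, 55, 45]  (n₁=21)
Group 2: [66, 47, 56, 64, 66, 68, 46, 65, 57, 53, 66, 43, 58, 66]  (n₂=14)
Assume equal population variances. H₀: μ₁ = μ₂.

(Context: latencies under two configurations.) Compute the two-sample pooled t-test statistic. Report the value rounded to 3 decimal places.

test statistic = -4.985

x̄₁=44.905, s₁=7.582, n₁=21
x̄₂=58.643, s₂=8.572, n₂=14
s_p² = [20·7.582² + 13·8.572²]/33 = 63.7886
SE = √(s_p²·(1/21+1/14)) = 2.7557
t = (44.905−58.643)/2.7557 = -4.9853
df = 33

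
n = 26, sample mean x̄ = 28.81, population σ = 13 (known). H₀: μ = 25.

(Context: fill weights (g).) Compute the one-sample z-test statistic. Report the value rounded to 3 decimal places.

SE = σ/√n = 13/√26 = 2.5495
z = (x̄−μ₀)/SE = (28.81−25)/2.5495 = 1.4944

test statistic = 1.494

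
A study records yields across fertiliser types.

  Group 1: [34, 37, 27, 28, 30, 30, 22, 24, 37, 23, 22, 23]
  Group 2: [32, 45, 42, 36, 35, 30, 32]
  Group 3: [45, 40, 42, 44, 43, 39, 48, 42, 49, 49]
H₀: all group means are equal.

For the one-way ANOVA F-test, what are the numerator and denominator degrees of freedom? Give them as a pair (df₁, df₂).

k = 3 groups, N = 29 total
df = (k−1, N−k) = (3−1, 29−3) = (2, 26)

degrees of freedom = [2, 26]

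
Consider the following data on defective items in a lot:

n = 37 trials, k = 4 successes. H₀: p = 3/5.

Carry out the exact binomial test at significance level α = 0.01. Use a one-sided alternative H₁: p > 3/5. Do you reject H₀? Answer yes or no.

Exact binomial: n=37, k=4, p₀=3/5=0.6000
P(X≥4) from Σ C(n,i)·p₀^i·(1−p₀)^(n−i)
p-value (one-sided, H₁ greater) = 1.00000
At α=0.01: p ≥ α → fail to reject H₀

reject H₀: no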